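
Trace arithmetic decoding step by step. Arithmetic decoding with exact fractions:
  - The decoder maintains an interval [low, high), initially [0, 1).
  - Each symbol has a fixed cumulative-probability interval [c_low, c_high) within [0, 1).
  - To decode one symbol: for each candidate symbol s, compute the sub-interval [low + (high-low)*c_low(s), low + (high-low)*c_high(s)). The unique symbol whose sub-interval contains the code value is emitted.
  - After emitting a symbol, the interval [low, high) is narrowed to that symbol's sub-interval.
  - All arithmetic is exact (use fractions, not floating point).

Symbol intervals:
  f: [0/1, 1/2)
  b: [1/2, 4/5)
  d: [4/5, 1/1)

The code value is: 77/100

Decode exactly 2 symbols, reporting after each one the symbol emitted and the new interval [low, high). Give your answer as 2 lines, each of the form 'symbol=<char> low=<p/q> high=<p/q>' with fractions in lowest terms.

Step 1: interval [0/1, 1/1), width = 1/1 - 0/1 = 1/1
  'f': [0/1 + 1/1*0/1, 0/1 + 1/1*1/2) = [0/1, 1/2)
  'b': [0/1 + 1/1*1/2, 0/1 + 1/1*4/5) = [1/2, 4/5) <- contains code 77/100
  'd': [0/1 + 1/1*4/5, 0/1 + 1/1*1/1) = [4/5, 1/1)
  emit 'b', narrow to [1/2, 4/5)
Step 2: interval [1/2, 4/5), width = 4/5 - 1/2 = 3/10
  'f': [1/2 + 3/10*0/1, 1/2 + 3/10*1/2) = [1/2, 13/20)
  'b': [1/2 + 3/10*1/2, 1/2 + 3/10*4/5) = [13/20, 37/50)
  'd': [1/2 + 3/10*4/5, 1/2 + 3/10*1/1) = [37/50, 4/5) <- contains code 77/100
  emit 'd', narrow to [37/50, 4/5)

Answer: symbol=b low=1/2 high=4/5
symbol=d low=37/50 high=4/5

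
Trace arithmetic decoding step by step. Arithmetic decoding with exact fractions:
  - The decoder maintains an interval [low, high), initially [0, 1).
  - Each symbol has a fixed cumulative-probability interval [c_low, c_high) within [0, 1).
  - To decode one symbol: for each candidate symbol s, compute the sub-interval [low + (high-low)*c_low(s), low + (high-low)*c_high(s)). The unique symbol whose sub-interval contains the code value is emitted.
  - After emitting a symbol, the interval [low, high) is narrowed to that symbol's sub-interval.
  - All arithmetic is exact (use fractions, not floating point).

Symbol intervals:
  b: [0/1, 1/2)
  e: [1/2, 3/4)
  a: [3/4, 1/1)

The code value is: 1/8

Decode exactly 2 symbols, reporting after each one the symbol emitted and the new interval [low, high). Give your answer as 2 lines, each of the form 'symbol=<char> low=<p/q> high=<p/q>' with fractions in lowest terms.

Step 1: interval [0/1, 1/1), width = 1/1 - 0/1 = 1/1
  'b': [0/1 + 1/1*0/1, 0/1 + 1/1*1/2) = [0/1, 1/2) <- contains code 1/8
  'e': [0/1 + 1/1*1/2, 0/1 + 1/1*3/4) = [1/2, 3/4)
  'a': [0/1 + 1/1*3/4, 0/1 + 1/1*1/1) = [3/4, 1/1)
  emit 'b', narrow to [0/1, 1/2)
Step 2: interval [0/1, 1/2), width = 1/2 - 0/1 = 1/2
  'b': [0/1 + 1/2*0/1, 0/1 + 1/2*1/2) = [0/1, 1/4) <- contains code 1/8
  'e': [0/1 + 1/2*1/2, 0/1 + 1/2*3/4) = [1/4, 3/8)
  'a': [0/1 + 1/2*3/4, 0/1 + 1/2*1/1) = [3/8, 1/2)
  emit 'b', narrow to [0/1, 1/4)

Answer: symbol=b low=0/1 high=1/2
symbol=b low=0/1 high=1/4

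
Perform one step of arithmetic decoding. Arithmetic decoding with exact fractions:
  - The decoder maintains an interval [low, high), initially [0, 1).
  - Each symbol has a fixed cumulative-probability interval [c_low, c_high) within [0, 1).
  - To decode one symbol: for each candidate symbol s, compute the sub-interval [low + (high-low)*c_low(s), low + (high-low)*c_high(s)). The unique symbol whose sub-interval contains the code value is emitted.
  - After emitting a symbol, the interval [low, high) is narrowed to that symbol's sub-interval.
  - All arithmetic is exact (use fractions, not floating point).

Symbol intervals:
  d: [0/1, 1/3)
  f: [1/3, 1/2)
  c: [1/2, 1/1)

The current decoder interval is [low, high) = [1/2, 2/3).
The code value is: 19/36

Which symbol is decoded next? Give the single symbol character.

Answer: d

Derivation:
Interval width = high − low = 2/3 − 1/2 = 1/6
Scaled code = (code − low) / width = (19/36 − 1/2) / 1/6 = 1/6
  d: [0/1, 1/3) ← scaled code falls here ✓
  f: [1/3, 1/2) 
  c: [1/2, 1/1) 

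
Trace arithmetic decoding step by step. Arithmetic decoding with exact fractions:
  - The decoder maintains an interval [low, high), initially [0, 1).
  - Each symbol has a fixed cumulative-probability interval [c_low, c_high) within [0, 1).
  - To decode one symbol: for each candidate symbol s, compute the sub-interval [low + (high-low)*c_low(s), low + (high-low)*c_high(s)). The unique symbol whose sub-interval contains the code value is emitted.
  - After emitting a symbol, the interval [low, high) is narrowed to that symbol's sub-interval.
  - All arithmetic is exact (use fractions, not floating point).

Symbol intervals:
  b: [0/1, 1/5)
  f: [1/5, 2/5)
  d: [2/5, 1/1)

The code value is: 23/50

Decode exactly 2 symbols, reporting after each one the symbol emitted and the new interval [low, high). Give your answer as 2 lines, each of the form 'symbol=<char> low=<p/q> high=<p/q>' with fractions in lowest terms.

Step 1: interval [0/1, 1/1), width = 1/1 - 0/1 = 1/1
  'b': [0/1 + 1/1*0/1, 0/1 + 1/1*1/5) = [0/1, 1/5)
  'f': [0/1 + 1/1*1/5, 0/1 + 1/1*2/5) = [1/5, 2/5)
  'd': [0/1 + 1/1*2/5, 0/1 + 1/1*1/1) = [2/5, 1/1) <- contains code 23/50
  emit 'd', narrow to [2/5, 1/1)
Step 2: interval [2/5, 1/1), width = 1/1 - 2/5 = 3/5
  'b': [2/5 + 3/5*0/1, 2/5 + 3/5*1/5) = [2/5, 13/25) <- contains code 23/50
  'f': [2/5 + 3/5*1/5, 2/5 + 3/5*2/5) = [13/25, 16/25)
  'd': [2/5 + 3/5*2/5, 2/5 + 3/5*1/1) = [16/25, 1/1)
  emit 'b', narrow to [2/5, 13/25)

Answer: symbol=d low=2/5 high=1/1
symbol=b low=2/5 high=13/25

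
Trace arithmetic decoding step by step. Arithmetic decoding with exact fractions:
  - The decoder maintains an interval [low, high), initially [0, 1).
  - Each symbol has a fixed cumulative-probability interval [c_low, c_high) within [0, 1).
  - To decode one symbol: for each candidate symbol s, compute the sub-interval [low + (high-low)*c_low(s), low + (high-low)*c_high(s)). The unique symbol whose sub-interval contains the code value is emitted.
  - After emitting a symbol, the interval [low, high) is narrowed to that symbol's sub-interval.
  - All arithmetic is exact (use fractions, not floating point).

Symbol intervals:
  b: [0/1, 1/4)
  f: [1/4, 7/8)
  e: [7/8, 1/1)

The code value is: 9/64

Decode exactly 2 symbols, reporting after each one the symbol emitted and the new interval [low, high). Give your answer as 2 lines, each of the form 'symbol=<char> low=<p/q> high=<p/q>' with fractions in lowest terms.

Answer: symbol=b low=0/1 high=1/4
symbol=f low=1/16 high=7/32

Derivation:
Step 1: interval [0/1, 1/1), width = 1/1 - 0/1 = 1/1
  'b': [0/1 + 1/1*0/1, 0/1 + 1/1*1/4) = [0/1, 1/4) <- contains code 9/64
  'f': [0/1 + 1/1*1/4, 0/1 + 1/1*7/8) = [1/4, 7/8)
  'e': [0/1 + 1/1*7/8, 0/1 + 1/1*1/1) = [7/8, 1/1)
  emit 'b', narrow to [0/1, 1/4)
Step 2: interval [0/1, 1/4), width = 1/4 - 0/1 = 1/4
  'b': [0/1 + 1/4*0/1, 0/1 + 1/4*1/4) = [0/1, 1/16)
  'f': [0/1 + 1/4*1/4, 0/1 + 1/4*7/8) = [1/16, 7/32) <- contains code 9/64
  'e': [0/1 + 1/4*7/8, 0/1 + 1/4*1/1) = [7/32, 1/4)
  emit 'f', narrow to [1/16, 7/32)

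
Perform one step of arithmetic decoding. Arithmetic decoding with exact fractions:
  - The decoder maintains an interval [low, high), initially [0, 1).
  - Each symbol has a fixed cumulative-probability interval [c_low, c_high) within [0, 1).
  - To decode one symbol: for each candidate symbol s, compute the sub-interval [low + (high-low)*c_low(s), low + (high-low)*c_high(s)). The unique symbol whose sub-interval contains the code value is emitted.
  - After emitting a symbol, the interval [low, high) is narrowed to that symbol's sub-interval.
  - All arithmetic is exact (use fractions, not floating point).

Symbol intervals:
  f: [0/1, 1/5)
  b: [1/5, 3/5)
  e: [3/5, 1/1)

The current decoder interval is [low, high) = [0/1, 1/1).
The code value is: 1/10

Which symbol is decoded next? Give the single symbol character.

Interval width = high − low = 1/1 − 0/1 = 1/1
Scaled code = (code − low) / width = (1/10 − 0/1) / 1/1 = 1/10
  f: [0/1, 1/5) ← scaled code falls here ✓
  b: [1/5, 3/5) 
  e: [3/5, 1/1) 

Answer: f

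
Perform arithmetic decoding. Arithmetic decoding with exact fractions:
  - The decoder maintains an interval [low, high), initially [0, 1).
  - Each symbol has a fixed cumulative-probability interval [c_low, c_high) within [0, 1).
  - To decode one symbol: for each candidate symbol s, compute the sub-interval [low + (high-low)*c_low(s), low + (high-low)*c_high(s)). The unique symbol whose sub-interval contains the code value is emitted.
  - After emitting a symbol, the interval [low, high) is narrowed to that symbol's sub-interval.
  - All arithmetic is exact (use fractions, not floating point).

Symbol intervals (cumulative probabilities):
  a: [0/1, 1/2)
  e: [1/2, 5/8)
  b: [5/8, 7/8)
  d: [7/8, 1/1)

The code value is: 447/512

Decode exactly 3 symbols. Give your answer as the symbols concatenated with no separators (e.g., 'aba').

Step 1: interval [0/1, 1/1), width = 1/1 - 0/1 = 1/1
  'a': [0/1 + 1/1*0/1, 0/1 + 1/1*1/2) = [0/1, 1/2)
  'e': [0/1 + 1/1*1/2, 0/1 + 1/1*5/8) = [1/2, 5/8)
  'b': [0/1 + 1/1*5/8, 0/1 + 1/1*7/8) = [5/8, 7/8) <- contains code 447/512
  'd': [0/1 + 1/1*7/8, 0/1 + 1/1*1/1) = [7/8, 1/1)
  emit 'b', narrow to [5/8, 7/8)
Step 2: interval [5/8, 7/8), width = 7/8 - 5/8 = 1/4
  'a': [5/8 + 1/4*0/1, 5/8 + 1/4*1/2) = [5/8, 3/4)
  'e': [5/8 + 1/4*1/2, 5/8 + 1/4*5/8) = [3/4, 25/32)
  'b': [5/8 + 1/4*5/8, 5/8 + 1/4*7/8) = [25/32, 27/32)
  'd': [5/8 + 1/4*7/8, 5/8 + 1/4*1/1) = [27/32, 7/8) <- contains code 447/512
  emit 'd', narrow to [27/32, 7/8)
Step 3: interval [27/32, 7/8), width = 7/8 - 27/32 = 1/32
  'a': [27/32 + 1/32*0/1, 27/32 + 1/32*1/2) = [27/32, 55/64)
  'e': [27/32 + 1/32*1/2, 27/32 + 1/32*5/8) = [55/64, 221/256)
  'b': [27/32 + 1/32*5/8, 27/32 + 1/32*7/8) = [221/256, 223/256)
  'd': [27/32 + 1/32*7/8, 27/32 + 1/32*1/1) = [223/256, 7/8) <- contains code 447/512
  emit 'd', narrow to [223/256, 7/8)

Answer: bdd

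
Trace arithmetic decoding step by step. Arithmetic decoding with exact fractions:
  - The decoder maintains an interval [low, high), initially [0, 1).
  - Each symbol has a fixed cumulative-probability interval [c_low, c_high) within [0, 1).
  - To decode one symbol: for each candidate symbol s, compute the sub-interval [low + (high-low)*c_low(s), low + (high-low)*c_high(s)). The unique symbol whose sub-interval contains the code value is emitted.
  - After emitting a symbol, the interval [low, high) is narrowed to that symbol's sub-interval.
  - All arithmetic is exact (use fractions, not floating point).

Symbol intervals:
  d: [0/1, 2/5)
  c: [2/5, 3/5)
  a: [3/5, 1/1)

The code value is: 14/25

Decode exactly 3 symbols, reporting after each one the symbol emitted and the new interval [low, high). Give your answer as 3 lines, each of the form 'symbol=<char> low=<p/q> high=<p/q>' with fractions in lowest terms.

Step 1: interval [0/1, 1/1), width = 1/1 - 0/1 = 1/1
  'd': [0/1 + 1/1*0/1, 0/1 + 1/1*2/5) = [0/1, 2/5)
  'c': [0/1 + 1/1*2/5, 0/1 + 1/1*3/5) = [2/5, 3/5) <- contains code 14/25
  'a': [0/1 + 1/1*3/5, 0/1 + 1/1*1/1) = [3/5, 1/1)
  emit 'c', narrow to [2/5, 3/5)
Step 2: interval [2/5, 3/5), width = 3/5 - 2/5 = 1/5
  'd': [2/5 + 1/5*0/1, 2/5 + 1/5*2/5) = [2/5, 12/25)
  'c': [2/5 + 1/5*2/5, 2/5 + 1/5*3/5) = [12/25, 13/25)
  'a': [2/5 + 1/5*3/5, 2/5 + 1/5*1/1) = [13/25, 3/5) <- contains code 14/25
  emit 'a', narrow to [13/25, 3/5)
Step 3: interval [13/25, 3/5), width = 3/5 - 13/25 = 2/25
  'd': [13/25 + 2/25*0/1, 13/25 + 2/25*2/5) = [13/25, 69/125)
  'c': [13/25 + 2/25*2/5, 13/25 + 2/25*3/5) = [69/125, 71/125) <- contains code 14/25
  'a': [13/25 + 2/25*3/5, 13/25 + 2/25*1/1) = [71/125, 3/5)
  emit 'c', narrow to [69/125, 71/125)

Answer: symbol=c low=2/5 high=3/5
symbol=a low=13/25 high=3/5
symbol=c low=69/125 high=71/125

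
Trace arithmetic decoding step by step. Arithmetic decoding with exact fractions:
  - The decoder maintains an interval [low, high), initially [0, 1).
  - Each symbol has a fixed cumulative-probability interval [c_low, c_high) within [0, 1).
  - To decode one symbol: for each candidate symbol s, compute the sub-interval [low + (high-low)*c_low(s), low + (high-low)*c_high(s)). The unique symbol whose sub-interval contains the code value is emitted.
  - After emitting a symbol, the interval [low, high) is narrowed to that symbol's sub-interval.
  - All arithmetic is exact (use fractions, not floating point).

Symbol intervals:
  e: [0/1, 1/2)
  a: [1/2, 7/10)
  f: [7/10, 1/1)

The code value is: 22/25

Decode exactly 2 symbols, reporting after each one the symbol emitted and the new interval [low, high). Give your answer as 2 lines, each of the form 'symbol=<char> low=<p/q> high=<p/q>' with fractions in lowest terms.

Step 1: interval [0/1, 1/1), width = 1/1 - 0/1 = 1/1
  'e': [0/1 + 1/1*0/1, 0/1 + 1/1*1/2) = [0/1, 1/2)
  'a': [0/1 + 1/1*1/2, 0/1 + 1/1*7/10) = [1/2, 7/10)
  'f': [0/1 + 1/1*7/10, 0/1 + 1/1*1/1) = [7/10, 1/1) <- contains code 22/25
  emit 'f', narrow to [7/10, 1/1)
Step 2: interval [7/10, 1/1), width = 1/1 - 7/10 = 3/10
  'e': [7/10 + 3/10*0/1, 7/10 + 3/10*1/2) = [7/10, 17/20)
  'a': [7/10 + 3/10*1/2, 7/10 + 3/10*7/10) = [17/20, 91/100) <- contains code 22/25
  'f': [7/10 + 3/10*7/10, 7/10 + 3/10*1/1) = [91/100, 1/1)
  emit 'a', narrow to [17/20, 91/100)

Answer: symbol=f low=7/10 high=1/1
symbol=a low=17/20 high=91/100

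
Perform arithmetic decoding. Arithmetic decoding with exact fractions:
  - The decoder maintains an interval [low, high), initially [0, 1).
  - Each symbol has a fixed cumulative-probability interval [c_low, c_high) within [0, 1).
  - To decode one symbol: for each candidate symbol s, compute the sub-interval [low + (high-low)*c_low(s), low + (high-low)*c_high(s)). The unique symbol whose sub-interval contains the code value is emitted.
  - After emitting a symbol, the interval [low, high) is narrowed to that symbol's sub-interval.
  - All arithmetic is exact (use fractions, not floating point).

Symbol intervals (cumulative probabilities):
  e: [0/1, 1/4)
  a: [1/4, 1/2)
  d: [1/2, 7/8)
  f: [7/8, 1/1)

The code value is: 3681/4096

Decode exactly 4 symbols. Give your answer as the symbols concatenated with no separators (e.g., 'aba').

Answer: fedd

Derivation:
Step 1: interval [0/1, 1/1), width = 1/1 - 0/1 = 1/1
  'e': [0/1 + 1/1*0/1, 0/1 + 1/1*1/4) = [0/1, 1/4)
  'a': [0/1 + 1/1*1/4, 0/1 + 1/1*1/2) = [1/4, 1/2)
  'd': [0/1 + 1/1*1/2, 0/1 + 1/1*7/8) = [1/2, 7/8)
  'f': [0/1 + 1/1*7/8, 0/1 + 1/1*1/1) = [7/8, 1/1) <- contains code 3681/4096
  emit 'f', narrow to [7/8, 1/1)
Step 2: interval [7/8, 1/1), width = 1/1 - 7/8 = 1/8
  'e': [7/8 + 1/8*0/1, 7/8 + 1/8*1/4) = [7/8, 29/32) <- contains code 3681/4096
  'a': [7/8 + 1/8*1/4, 7/8 + 1/8*1/2) = [29/32, 15/16)
  'd': [7/8 + 1/8*1/2, 7/8 + 1/8*7/8) = [15/16, 63/64)
  'f': [7/8 + 1/8*7/8, 7/8 + 1/8*1/1) = [63/64, 1/1)
  emit 'e', narrow to [7/8, 29/32)
Step 3: interval [7/8, 29/32), width = 29/32 - 7/8 = 1/32
  'e': [7/8 + 1/32*0/1, 7/8 + 1/32*1/4) = [7/8, 113/128)
  'a': [7/8 + 1/32*1/4, 7/8 + 1/32*1/2) = [113/128, 57/64)
  'd': [7/8 + 1/32*1/2, 7/8 + 1/32*7/8) = [57/64, 231/256) <- contains code 3681/4096
  'f': [7/8 + 1/32*7/8, 7/8 + 1/32*1/1) = [231/256, 29/32)
  emit 'd', narrow to [57/64, 231/256)
Step 4: interval [57/64, 231/256), width = 231/256 - 57/64 = 3/256
  'e': [57/64 + 3/256*0/1, 57/64 + 3/256*1/4) = [57/64, 915/1024)
  'a': [57/64 + 3/256*1/4, 57/64 + 3/256*1/2) = [915/1024, 459/512)
  'd': [57/64 + 3/256*1/2, 57/64 + 3/256*7/8) = [459/512, 1845/2048) <- contains code 3681/4096
  'f': [57/64 + 3/256*7/8, 57/64 + 3/256*1/1) = [1845/2048, 231/256)
  emit 'd', narrow to [459/512, 1845/2048)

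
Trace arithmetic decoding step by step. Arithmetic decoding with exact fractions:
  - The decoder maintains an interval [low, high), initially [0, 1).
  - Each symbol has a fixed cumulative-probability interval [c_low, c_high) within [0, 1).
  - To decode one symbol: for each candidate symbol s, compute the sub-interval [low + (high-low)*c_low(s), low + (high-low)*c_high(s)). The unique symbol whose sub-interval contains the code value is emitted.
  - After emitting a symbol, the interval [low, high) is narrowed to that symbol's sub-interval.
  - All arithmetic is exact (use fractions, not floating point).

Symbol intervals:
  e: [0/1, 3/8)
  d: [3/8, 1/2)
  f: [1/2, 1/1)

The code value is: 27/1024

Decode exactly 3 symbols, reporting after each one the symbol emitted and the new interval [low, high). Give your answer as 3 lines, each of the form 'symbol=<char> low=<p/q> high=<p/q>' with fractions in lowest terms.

Answer: symbol=e low=0/1 high=3/8
symbol=e low=0/1 high=9/64
symbol=e low=0/1 high=27/512

Derivation:
Step 1: interval [0/1, 1/1), width = 1/1 - 0/1 = 1/1
  'e': [0/1 + 1/1*0/1, 0/1 + 1/1*3/8) = [0/1, 3/8) <- contains code 27/1024
  'd': [0/1 + 1/1*3/8, 0/1 + 1/1*1/2) = [3/8, 1/2)
  'f': [0/1 + 1/1*1/2, 0/1 + 1/1*1/1) = [1/2, 1/1)
  emit 'e', narrow to [0/1, 3/8)
Step 2: interval [0/1, 3/8), width = 3/8 - 0/1 = 3/8
  'e': [0/1 + 3/8*0/1, 0/1 + 3/8*3/8) = [0/1, 9/64) <- contains code 27/1024
  'd': [0/1 + 3/8*3/8, 0/1 + 3/8*1/2) = [9/64, 3/16)
  'f': [0/1 + 3/8*1/2, 0/1 + 3/8*1/1) = [3/16, 3/8)
  emit 'e', narrow to [0/1, 9/64)
Step 3: interval [0/1, 9/64), width = 9/64 - 0/1 = 9/64
  'e': [0/1 + 9/64*0/1, 0/1 + 9/64*3/8) = [0/1, 27/512) <- contains code 27/1024
  'd': [0/1 + 9/64*3/8, 0/1 + 9/64*1/2) = [27/512, 9/128)
  'f': [0/1 + 9/64*1/2, 0/1 + 9/64*1/1) = [9/128, 9/64)
  emit 'e', narrow to [0/1, 27/512)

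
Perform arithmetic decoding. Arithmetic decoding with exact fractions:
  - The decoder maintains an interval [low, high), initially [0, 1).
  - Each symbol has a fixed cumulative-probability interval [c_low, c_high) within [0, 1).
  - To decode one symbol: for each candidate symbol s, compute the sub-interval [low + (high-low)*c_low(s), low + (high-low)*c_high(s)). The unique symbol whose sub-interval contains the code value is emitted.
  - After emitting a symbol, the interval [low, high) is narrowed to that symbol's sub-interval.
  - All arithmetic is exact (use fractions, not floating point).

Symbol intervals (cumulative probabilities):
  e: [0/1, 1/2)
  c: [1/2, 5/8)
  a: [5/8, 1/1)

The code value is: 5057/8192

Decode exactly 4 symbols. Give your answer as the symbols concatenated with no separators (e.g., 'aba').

Answer: caac

Derivation:
Step 1: interval [0/1, 1/1), width = 1/1 - 0/1 = 1/1
  'e': [0/1 + 1/1*0/1, 0/1 + 1/1*1/2) = [0/1, 1/2)
  'c': [0/1 + 1/1*1/2, 0/1 + 1/1*5/8) = [1/2, 5/8) <- contains code 5057/8192
  'a': [0/1 + 1/1*5/8, 0/1 + 1/1*1/1) = [5/8, 1/1)
  emit 'c', narrow to [1/2, 5/8)
Step 2: interval [1/2, 5/8), width = 5/8 - 1/2 = 1/8
  'e': [1/2 + 1/8*0/1, 1/2 + 1/8*1/2) = [1/2, 9/16)
  'c': [1/2 + 1/8*1/2, 1/2 + 1/8*5/8) = [9/16, 37/64)
  'a': [1/2 + 1/8*5/8, 1/2 + 1/8*1/1) = [37/64, 5/8) <- contains code 5057/8192
  emit 'a', narrow to [37/64, 5/8)
Step 3: interval [37/64, 5/8), width = 5/8 - 37/64 = 3/64
  'e': [37/64 + 3/64*0/1, 37/64 + 3/64*1/2) = [37/64, 77/128)
  'c': [37/64 + 3/64*1/2, 37/64 + 3/64*5/8) = [77/128, 311/512)
  'a': [37/64 + 3/64*5/8, 37/64 + 3/64*1/1) = [311/512, 5/8) <- contains code 5057/8192
  emit 'a', narrow to [311/512, 5/8)
Step 4: interval [311/512, 5/8), width = 5/8 - 311/512 = 9/512
  'e': [311/512 + 9/512*0/1, 311/512 + 9/512*1/2) = [311/512, 631/1024)
  'c': [311/512 + 9/512*1/2, 311/512 + 9/512*5/8) = [631/1024, 2533/4096) <- contains code 5057/8192
  'a': [311/512 + 9/512*5/8, 311/512 + 9/512*1/1) = [2533/4096, 5/8)
  emit 'c', narrow to [631/1024, 2533/4096)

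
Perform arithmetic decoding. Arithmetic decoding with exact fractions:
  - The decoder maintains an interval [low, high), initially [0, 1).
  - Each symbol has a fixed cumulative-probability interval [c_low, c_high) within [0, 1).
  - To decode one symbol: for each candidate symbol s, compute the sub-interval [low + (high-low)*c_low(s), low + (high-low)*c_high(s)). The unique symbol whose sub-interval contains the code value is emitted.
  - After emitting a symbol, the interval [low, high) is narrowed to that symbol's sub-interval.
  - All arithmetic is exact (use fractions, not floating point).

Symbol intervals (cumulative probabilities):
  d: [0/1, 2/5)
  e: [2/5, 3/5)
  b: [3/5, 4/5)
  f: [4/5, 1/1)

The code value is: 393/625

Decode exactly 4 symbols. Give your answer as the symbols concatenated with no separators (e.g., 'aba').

Answer: bddf

Derivation:
Step 1: interval [0/1, 1/1), width = 1/1 - 0/1 = 1/1
  'd': [0/1 + 1/1*0/1, 0/1 + 1/1*2/5) = [0/1, 2/5)
  'e': [0/1 + 1/1*2/5, 0/1 + 1/1*3/5) = [2/5, 3/5)
  'b': [0/1 + 1/1*3/5, 0/1 + 1/1*4/5) = [3/5, 4/5) <- contains code 393/625
  'f': [0/1 + 1/1*4/5, 0/1 + 1/1*1/1) = [4/5, 1/1)
  emit 'b', narrow to [3/5, 4/5)
Step 2: interval [3/5, 4/5), width = 4/5 - 3/5 = 1/5
  'd': [3/5 + 1/5*0/1, 3/5 + 1/5*2/5) = [3/5, 17/25) <- contains code 393/625
  'e': [3/5 + 1/5*2/5, 3/5 + 1/5*3/5) = [17/25, 18/25)
  'b': [3/5 + 1/5*3/5, 3/5 + 1/5*4/5) = [18/25, 19/25)
  'f': [3/5 + 1/5*4/5, 3/5 + 1/5*1/1) = [19/25, 4/5)
  emit 'd', narrow to [3/5, 17/25)
Step 3: interval [3/5, 17/25), width = 17/25 - 3/5 = 2/25
  'd': [3/5 + 2/25*0/1, 3/5 + 2/25*2/5) = [3/5, 79/125) <- contains code 393/625
  'e': [3/5 + 2/25*2/5, 3/5 + 2/25*3/5) = [79/125, 81/125)
  'b': [3/5 + 2/25*3/5, 3/5 + 2/25*4/5) = [81/125, 83/125)
  'f': [3/5 + 2/25*4/5, 3/5 + 2/25*1/1) = [83/125, 17/25)
  emit 'd', narrow to [3/5, 79/125)
Step 4: interval [3/5, 79/125), width = 79/125 - 3/5 = 4/125
  'd': [3/5 + 4/125*0/1, 3/5 + 4/125*2/5) = [3/5, 383/625)
  'e': [3/5 + 4/125*2/5, 3/5 + 4/125*3/5) = [383/625, 387/625)
  'b': [3/5 + 4/125*3/5, 3/5 + 4/125*4/5) = [387/625, 391/625)
  'f': [3/5 + 4/125*4/5, 3/5 + 4/125*1/1) = [391/625, 79/125) <- contains code 393/625
  emit 'f', narrow to [391/625, 79/125)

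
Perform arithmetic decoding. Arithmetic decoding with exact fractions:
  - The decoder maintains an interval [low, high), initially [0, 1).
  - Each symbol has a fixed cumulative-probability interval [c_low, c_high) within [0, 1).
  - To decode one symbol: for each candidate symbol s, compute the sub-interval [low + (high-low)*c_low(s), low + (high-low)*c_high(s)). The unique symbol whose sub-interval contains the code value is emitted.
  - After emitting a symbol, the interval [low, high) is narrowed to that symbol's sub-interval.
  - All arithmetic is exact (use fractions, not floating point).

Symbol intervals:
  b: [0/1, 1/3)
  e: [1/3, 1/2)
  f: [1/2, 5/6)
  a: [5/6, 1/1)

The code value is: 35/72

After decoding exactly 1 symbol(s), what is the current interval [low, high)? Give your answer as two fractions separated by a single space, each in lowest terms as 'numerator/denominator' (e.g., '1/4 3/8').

Answer: 1/3 1/2

Derivation:
Step 1: interval [0/1, 1/1), width = 1/1 - 0/1 = 1/1
  'b': [0/1 + 1/1*0/1, 0/1 + 1/1*1/3) = [0/1, 1/3)
  'e': [0/1 + 1/1*1/3, 0/1 + 1/1*1/2) = [1/3, 1/2) <- contains code 35/72
  'f': [0/1 + 1/1*1/2, 0/1 + 1/1*5/6) = [1/2, 5/6)
  'a': [0/1 + 1/1*5/6, 0/1 + 1/1*1/1) = [5/6, 1/1)
  emit 'e', narrow to [1/3, 1/2)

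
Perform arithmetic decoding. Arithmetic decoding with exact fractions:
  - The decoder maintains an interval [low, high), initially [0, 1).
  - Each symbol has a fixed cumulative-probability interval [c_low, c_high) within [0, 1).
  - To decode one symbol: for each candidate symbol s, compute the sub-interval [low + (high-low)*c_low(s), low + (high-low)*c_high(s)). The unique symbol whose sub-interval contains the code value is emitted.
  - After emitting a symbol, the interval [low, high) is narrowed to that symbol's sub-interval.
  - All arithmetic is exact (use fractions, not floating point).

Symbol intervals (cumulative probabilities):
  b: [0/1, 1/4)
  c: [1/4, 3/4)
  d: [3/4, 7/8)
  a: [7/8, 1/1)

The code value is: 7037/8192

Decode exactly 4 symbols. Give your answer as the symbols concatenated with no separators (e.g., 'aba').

Step 1: interval [0/1, 1/1), width = 1/1 - 0/1 = 1/1
  'b': [0/1 + 1/1*0/1, 0/1 + 1/1*1/4) = [0/1, 1/4)
  'c': [0/1 + 1/1*1/4, 0/1 + 1/1*3/4) = [1/4, 3/4)
  'd': [0/1 + 1/1*3/4, 0/1 + 1/1*7/8) = [3/4, 7/8) <- contains code 7037/8192
  'a': [0/1 + 1/1*7/8, 0/1 + 1/1*1/1) = [7/8, 1/1)
  emit 'd', narrow to [3/4, 7/8)
Step 2: interval [3/4, 7/8), width = 7/8 - 3/4 = 1/8
  'b': [3/4 + 1/8*0/1, 3/4 + 1/8*1/4) = [3/4, 25/32)
  'c': [3/4 + 1/8*1/4, 3/4 + 1/8*3/4) = [25/32, 27/32)
  'd': [3/4 + 1/8*3/4, 3/4 + 1/8*7/8) = [27/32, 55/64) <- contains code 7037/8192
  'a': [3/4 + 1/8*7/8, 3/4 + 1/8*1/1) = [55/64, 7/8)
  emit 'd', narrow to [27/32, 55/64)
Step 3: interval [27/32, 55/64), width = 55/64 - 27/32 = 1/64
  'b': [27/32 + 1/64*0/1, 27/32 + 1/64*1/4) = [27/32, 217/256)
  'c': [27/32 + 1/64*1/4, 27/32 + 1/64*3/4) = [217/256, 219/256)
  'd': [27/32 + 1/64*3/4, 27/32 + 1/64*7/8) = [219/256, 439/512)
  'a': [27/32 + 1/64*7/8, 27/32 + 1/64*1/1) = [439/512, 55/64) <- contains code 7037/8192
  emit 'a', narrow to [439/512, 55/64)
Step 4: interval [439/512, 55/64), width = 55/64 - 439/512 = 1/512
  'b': [439/512 + 1/512*0/1, 439/512 + 1/512*1/4) = [439/512, 1757/2048)
  'c': [439/512 + 1/512*1/4, 439/512 + 1/512*3/4) = [1757/2048, 1759/2048)
  'd': [439/512 + 1/512*3/4, 439/512 + 1/512*7/8) = [1759/2048, 3519/4096) <- contains code 7037/8192
  'a': [439/512 + 1/512*7/8, 439/512 + 1/512*1/1) = [3519/4096, 55/64)
  emit 'd', narrow to [1759/2048, 3519/4096)

Answer: ddad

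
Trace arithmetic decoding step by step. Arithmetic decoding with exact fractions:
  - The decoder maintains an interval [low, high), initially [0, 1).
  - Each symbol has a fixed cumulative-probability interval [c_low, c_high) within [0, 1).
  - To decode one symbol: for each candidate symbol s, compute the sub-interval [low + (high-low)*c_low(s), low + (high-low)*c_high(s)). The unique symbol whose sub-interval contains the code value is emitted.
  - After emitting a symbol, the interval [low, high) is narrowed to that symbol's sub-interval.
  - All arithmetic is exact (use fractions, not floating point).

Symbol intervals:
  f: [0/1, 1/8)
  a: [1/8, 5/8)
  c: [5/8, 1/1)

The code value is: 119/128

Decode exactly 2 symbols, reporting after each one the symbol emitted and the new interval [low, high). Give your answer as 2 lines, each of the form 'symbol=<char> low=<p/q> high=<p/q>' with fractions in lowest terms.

Answer: symbol=c low=5/8 high=1/1
symbol=c low=55/64 high=1/1

Derivation:
Step 1: interval [0/1, 1/1), width = 1/1 - 0/1 = 1/1
  'f': [0/1 + 1/1*0/1, 0/1 + 1/1*1/8) = [0/1, 1/8)
  'a': [0/1 + 1/1*1/8, 0/1 + 1/1*5/8) = [1/8, 5/8)
  'c': [0/1 + 1/1*5/8, 0/1 + 1/1*1/1) = [5/8, 1/1) <- contains code 119/128
  emit 'c', narrow to [5/8, 1/1)
Step 2: interval [5/8, 1/1), width = 1/1 - 5/8 = 3/8
  'f': [5/8 + 3/8*0/1, 5/8 + 3/8*1/8) = [5/8, 43/64)
  'a': [5/8 + 3/8*1/8, 5/8 + 3/8*5/8) = [43/64, 55/64)
  'c': [5/8 + 3/8*5/8, 5/8 + 3/8*1/1) = [55/64, 1/1) <- contains code 119/128
  emit 'c', narrow to [55/64, 1/1)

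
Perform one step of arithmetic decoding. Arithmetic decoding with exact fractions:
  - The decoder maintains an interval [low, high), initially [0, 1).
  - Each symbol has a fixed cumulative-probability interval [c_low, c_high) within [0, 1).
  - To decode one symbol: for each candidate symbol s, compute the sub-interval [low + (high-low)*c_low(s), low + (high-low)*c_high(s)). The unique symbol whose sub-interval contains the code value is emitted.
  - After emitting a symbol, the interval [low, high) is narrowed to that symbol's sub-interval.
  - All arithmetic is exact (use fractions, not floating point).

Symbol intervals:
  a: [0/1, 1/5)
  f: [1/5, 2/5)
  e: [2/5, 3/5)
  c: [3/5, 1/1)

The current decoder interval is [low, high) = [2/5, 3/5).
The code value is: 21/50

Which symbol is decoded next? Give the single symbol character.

Answer: a

Derivation:
Interval width = high − low = 3/5 − 2/5 = 1/5
Scaled code = (code − low) / width = (21/50 − 2/5) / 1/5 = 1/10
  a: [0/1, 1/5) ← scaled code falls here ✓
  f: [1/5, 2/5) 
  e: [2/5, 3/5) 
  c: [3/5, 1/1) 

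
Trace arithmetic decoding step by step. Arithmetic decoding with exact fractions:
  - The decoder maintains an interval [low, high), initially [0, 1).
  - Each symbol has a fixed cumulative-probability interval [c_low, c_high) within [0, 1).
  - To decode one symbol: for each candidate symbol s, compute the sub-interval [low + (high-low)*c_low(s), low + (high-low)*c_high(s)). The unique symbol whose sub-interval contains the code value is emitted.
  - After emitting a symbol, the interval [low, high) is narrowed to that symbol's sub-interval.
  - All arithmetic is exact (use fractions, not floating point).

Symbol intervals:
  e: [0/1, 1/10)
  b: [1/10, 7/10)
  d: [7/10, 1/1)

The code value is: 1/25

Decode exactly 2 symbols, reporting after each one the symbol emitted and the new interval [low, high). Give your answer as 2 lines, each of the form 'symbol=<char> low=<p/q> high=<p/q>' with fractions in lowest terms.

Answer: symbol=e low=0/1 high=1/10
symbol=b low=1/100 high=7/100

Derivation:
Step 1: interval [0/1, 1/1), width = 1/1 - 0/1 = 1/1
  'e': [0/1 + 1/1*0/1, 0/1 + 1/1*1/10) = [0/1, 1/10) <- contains code 1/25
  'b': [0/1 + 1/1*1/10, 0/1 + 1/1*7/10) = [1/10, 7/10)
  'd': [0/1 + 1/1*7/10, 0/1 + 1/1*1/1) = [7/10, 1/1)
  emit 'e', narrow to [0/1, 1/10)
Step 2: interval [0/1, 1/10), width = 1/10 - 0/1 = 1/10
  'e': [0/1 + 1/10*0/1, 0/1 + 1/10*1/10) = [0/1, 1/100)
  'b': [0/1 + 1/10*1/10, 0/1 + 1/10*7/10) = [1/100, 7/100) <- contains code 1/25
  'd': [0/1 + 1/10*7/10, 0/1 + 1/10*1/1) = [7/100, 1/10)
  emit 'b', narrow to [1/100, 7/100)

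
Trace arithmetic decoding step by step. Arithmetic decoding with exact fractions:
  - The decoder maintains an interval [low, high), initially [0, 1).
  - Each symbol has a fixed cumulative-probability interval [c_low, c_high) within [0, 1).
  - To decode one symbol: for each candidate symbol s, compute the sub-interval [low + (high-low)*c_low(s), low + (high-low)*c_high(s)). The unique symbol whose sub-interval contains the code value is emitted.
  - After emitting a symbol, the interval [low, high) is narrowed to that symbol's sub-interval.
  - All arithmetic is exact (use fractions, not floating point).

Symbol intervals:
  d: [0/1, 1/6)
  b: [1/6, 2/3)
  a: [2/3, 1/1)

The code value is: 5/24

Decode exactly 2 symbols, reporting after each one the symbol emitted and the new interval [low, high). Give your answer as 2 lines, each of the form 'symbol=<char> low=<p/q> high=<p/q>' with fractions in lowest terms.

Step 1: interval [0/1, 1/1), width = 1/1 - 0/1 = 1/1
  'd': [0/1 + 1/1*0/1, 0/1 + 1/1*1/6) = [0/1, 1/6)
  'b': [0/1 + 1/1*1/6, 0/1 + 1/1*2/3) = [1/6, 2/3) <- contains code 5/24
  'a': [0/1 + 1/1*2/3, 0/1 + 1/1*1/1) = [2/3, 1/1)
  emit 'b', narrow to [1/6, 2/3)
Step 2: interval [1/6, 2/3), width = 2/3 - 1/6 = 1/2
  'd': [1/6 + 1/2*0/1, 1/6 + 1/2*1/6) = [1/6, 1/4) <- contains code 5/24
  'b': [1/6 + 1/2*1/6, 1/6 + 1/2*2/3) = [1/4, 1/2)
  'a': [1/6 + 1/2*2/3, 1/6 + 1/2*1/1) = [1/2, 2/3)
  emit 'd', narrow to [1/6, 1/4)

Answer: symbol=b low=1/6 high=2/3
symbol=d low=1/6 high=1/4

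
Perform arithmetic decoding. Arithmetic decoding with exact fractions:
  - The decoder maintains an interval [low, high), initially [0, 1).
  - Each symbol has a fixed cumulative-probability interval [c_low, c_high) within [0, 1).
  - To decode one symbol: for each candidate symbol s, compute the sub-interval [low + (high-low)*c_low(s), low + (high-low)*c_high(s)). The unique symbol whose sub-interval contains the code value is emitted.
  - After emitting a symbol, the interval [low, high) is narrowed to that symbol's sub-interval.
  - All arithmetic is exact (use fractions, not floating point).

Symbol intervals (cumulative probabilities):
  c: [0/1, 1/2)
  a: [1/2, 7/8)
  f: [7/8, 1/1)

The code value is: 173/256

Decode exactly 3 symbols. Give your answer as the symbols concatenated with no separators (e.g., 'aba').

Step 1: interval [0/1, 1/1), width = 1/1 - 0/1 = 1/1
  'c': [0/1 + 1/1*0/1, 0/1 + 1/1*1/2) = [0/1, 1/2)
  'a': [0/1 + 1/1*1/2, 0/1 + 1/1*7/8) = [1/2, 7/8) <- contains code 173/256
  'f': [0/1 + 1/1*7/8, 0/1 + 1/1*1/1) = [7/8, 1/1)
  emit 'a', narrow to [1/2, 7/8)
Step 2: interval [1/2, 7/8), width = 7/8 - 1/2 = 3/8
  'c': [1/2 + 3/8*0/1, 1/2 + 3/8*1/2) = [1/2, 11/16) <- contains code 173/256
  'a': [1/2 + 3/8*1/2, 1/2 + 3/8*7/8) = [11/16, 53/64)
  'f': [1/2 + 3/8*7/8, 1/2 + 3/8*1/1) = [53/64, 7/8)
  emit 'c', narrow to [1/2, 11/16)
Step 3: interval [1/2, 11/16), width = 11/16 - 1/2 = 3/16
  'c': [1/2 + 3/16*0/1, 1/2 + 3/16*1/2) = [1/2, 19/32)
  'a': [1/2 + 3/16*1/2, 1/2 + 3/16*7/8) = [19/32, 85/128)
  'f': [1/2 + 3/16*7/8, 1/2 + 3/16*1/1) = [85/128, 11/16) <- contains code 173/256
  emit 'f', narrow to [85/128, 11/16)

Answer: acf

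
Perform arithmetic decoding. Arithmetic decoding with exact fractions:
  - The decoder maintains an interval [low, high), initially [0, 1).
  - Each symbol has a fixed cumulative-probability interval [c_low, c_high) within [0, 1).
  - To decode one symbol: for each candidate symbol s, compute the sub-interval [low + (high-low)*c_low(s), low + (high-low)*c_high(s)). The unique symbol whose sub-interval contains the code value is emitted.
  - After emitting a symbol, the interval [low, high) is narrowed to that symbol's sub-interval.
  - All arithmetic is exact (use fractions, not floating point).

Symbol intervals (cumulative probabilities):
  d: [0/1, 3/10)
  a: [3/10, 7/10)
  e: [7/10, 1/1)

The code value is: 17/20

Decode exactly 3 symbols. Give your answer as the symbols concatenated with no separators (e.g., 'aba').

Answer: eaa

Derivation:
Step 1: interval [0/1, 1/1), width = 1/1 - 0/1 = 1/1
  'd': [0/1 + 1/1*0/1, 0/1 + 1/1*3/10) = [0/1, 3/10)
  'a': [0/1 + 1/1*3/10, 0/1 + 1/1*7/10) = [3/10, 7/10)
  'e': [0/1 + 1/1*7/10, 0/1 + 1/1*1/1) = [7/10, 1/1) <- contains code 17/20
  emit 'e', narrow to [7/10, 1/1)
Step 2: interval [7/10, 1/1), width = 1/1 - 7/10 = 3/10
  'd': [7/10 + 3/10*0/1, 7/10 + 3/10*3/10) = [7/10, 79/100)
  'a': [7/10 + 3/10*3/10, 7/10 + 3/10*7/10) = [79/100, 91/100) <- contains code 17/20
  'e': [7/10 + 3/10*7/10, 7/10 + 3/10*1/1) = [91/100, 1/1)
  emit 'a', narrow to [79/100, 91/100)
Step 3: interval [79/100, 91/100), width = 91/100 - 79/100 = 3/25
  'd': [79/100 + 3/25*0/1, 79/100 + 3/25*3/10) = [79/100, 413/500)
  'a': [79/100 + 3/25*3/10, 79/100 + 3/25*7/10) = [413/500, 437/500) <- contains code 17/20
  'e': [79/100 + 3/25*7/10, 79/100 + 3/25*1/1) = [437/500, 91/100)
  emit 'a', narrow to [413/500, 437/500)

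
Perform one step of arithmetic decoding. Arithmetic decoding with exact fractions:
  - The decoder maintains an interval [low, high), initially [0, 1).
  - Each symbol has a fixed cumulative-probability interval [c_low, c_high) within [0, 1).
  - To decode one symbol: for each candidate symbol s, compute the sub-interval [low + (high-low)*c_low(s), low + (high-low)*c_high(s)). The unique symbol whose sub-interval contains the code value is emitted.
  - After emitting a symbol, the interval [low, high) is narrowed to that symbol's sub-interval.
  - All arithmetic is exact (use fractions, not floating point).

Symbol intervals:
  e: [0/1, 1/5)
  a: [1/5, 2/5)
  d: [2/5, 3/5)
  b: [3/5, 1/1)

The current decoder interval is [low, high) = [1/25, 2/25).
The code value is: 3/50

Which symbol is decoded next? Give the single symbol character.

Interval width = high − low = 2/25 − 1/25 = 1/25
Scaled code = (code − low) / width = (3/50 − 1/25) / 1/25 = 1/2
  e: [0/1, 1/5) 
  a: [1/5, 2/5) 
  d: [2/5, 3/5) ← scaled code falls here ✓
  b: [3/5, 1/1) 

Answer: d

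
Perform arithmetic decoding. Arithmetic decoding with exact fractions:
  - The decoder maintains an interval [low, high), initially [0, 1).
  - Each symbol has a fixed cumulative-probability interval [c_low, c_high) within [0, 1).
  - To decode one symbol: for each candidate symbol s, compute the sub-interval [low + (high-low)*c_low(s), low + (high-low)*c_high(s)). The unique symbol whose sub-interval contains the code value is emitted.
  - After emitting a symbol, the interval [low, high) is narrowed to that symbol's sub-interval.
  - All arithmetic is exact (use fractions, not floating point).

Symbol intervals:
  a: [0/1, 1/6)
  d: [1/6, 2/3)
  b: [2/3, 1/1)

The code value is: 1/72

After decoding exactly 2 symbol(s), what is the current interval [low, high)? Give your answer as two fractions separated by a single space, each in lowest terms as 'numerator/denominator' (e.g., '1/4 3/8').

Step 1: interval [0/1, 1/1), width = 1/1 - 0/1 = 1/1
  'a': [0/1 + 1/1*0/1, 0/1 + 1/1*1/6) = [0/1, 1/6) <- contains code 1/72
  'd': [0/1 + 1/1*1/6, 0/1 + 1/1*2/3) = [1/6, 2/3)
  'b': [0/1 + 1/1*2/3, 0/1 + 1/1*1/1) = [2/3, 1/1)
  emit 'a', narrow to [0/1, 1/6)
Step 2: interval [0/1, 1/6), width = 1/6 - 0/1 = 1/6
  'a': [0/1 + 1/6*0/1, 0/1 + 1/6*1/6) = [0/1, 1/36) <- contains code 1/72
  'd': [0/1 + 1/6*1/6, 0/1 + 1/6*2/3) = [1/36, 1/9)
  'b': [0/1 + 1/6*2/3, 0/1 + 1/6*1/1) = [1/9, 1/6)
  emit 'a', narrow to [0/1, 1/36)

Answer: 0/1 1/36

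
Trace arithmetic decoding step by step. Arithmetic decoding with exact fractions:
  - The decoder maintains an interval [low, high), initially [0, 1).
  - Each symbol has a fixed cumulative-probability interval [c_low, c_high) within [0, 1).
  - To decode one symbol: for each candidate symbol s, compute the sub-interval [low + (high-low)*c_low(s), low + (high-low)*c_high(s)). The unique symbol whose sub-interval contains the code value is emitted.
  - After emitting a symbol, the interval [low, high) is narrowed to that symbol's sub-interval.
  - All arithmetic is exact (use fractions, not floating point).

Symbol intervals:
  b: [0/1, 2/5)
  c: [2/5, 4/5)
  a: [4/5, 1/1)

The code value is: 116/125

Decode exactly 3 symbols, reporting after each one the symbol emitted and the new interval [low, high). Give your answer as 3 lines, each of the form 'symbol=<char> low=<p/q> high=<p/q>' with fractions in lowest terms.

Answer: symbol=a low=4/5 high=1/1
symbol=c low=22/25 high=24/25
symbol=c low=114/125 high=118/125

Derivation:
Step 1: interval [0/1, 1/1), width = 1/1 - 0/1 = 1/1
  'b': [0/1 + 1/1*0/1, 0/1 + 1/1*2/5) = [0/1, 2/5)
  'c': [0/1 + 1/1*2/5, 0/1 + 1/1*4/5) = [2/5, 4/5)
  'a': [0/1 + 1/1*4/5, 0/1 + 1/1*1/1) = [4/5, 1/1) <- contains code 116/125
  emit 'a', narrow to [4/5, 1/1)
Step 2: interval [4/5, 1/1), width = 1/1 - 4/5 = 1/5
  'b': [4/5 + 1/5*0/1, 4/5 + 1/5*2/5) = [4/5, 22/25)
  'c': [4/5 + 1/5*2/5, 4/5 + 1/5*4/5) = [22/25, 24/25) <- contains code 116/125
  'a': [4/5 + 1/5*4/5, 4/5 + 1/5*1/1) = [24/25, 1/1)
  emit 'c', narrow to [22/25, 24/25)
Step 3: interval [22/25, 24/25), width = 24/25 - 22/25 = 2/25
  'b': [22/25 + 2/25*0/1, 22/25 + 2/25*2/5) = [22/25, 114/125)
  'c': [22/25 + 2/25*2/5, 22/25 + 2/25*4/5) = [114/125, 118/125) <- contains code 116/125
  'a': [22/25 + 2/25*4/5, 22/25 + 2/25*1/1) = [118/125, 24/25)
  emit 'c', narrow to [114/125, 118/125)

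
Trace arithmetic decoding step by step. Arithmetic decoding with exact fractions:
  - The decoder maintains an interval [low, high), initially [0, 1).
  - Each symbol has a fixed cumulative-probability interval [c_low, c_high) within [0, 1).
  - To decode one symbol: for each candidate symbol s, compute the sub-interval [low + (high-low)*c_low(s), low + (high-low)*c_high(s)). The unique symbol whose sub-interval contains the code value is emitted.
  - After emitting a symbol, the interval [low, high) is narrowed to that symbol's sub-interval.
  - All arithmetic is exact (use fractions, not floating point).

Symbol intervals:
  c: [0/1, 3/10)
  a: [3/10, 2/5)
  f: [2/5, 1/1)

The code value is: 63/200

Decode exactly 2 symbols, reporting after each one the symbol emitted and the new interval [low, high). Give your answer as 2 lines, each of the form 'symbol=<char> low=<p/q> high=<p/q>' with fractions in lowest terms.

Step 1: interval [0/1, 1/1), width = 1/1 - 0/1 = 1/1
  'c': [0/1 + 1/1*0/1, 0/1 + 1/1*3/10) = [0/1, 3/10)
  'a': [0/1 + 1/1*3/10, 0/1 + 1/1*2/5) = [3/10, 2/5) <- contains code 63/200
  'f': [0/1 + 1/1*2/5, 0/1 + 1/1*1/1) = [2/5, 1/1)
  emit 'a', narrow to [3/10, 2/5)
Step 2: interval [3/10, 2/5), width = 2/5 - 3/10 = 1/10
  'c': [3/10 + 1/10*0/1, 3/10 + 1/10*3/10) = [3/10, 33/100) <- contains code 63/200
  'a': [3/10 + 1/10*3/10, 3/10 + 1/10*2/5) = [33/100, 17/50)
  'f': [3/10 + 1/10*2/5, 3/10 + 1/10*1/1) = [17/50, 2/5)
  emit 'c', narrow to [3/10, 33/100)

Answer: symbol=a low=3/10 high=2/5
symbol=c low=3/10 high=33/100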